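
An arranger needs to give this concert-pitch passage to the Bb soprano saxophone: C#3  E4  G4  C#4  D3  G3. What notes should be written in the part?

D#3 F#4 A4 D#4 E3 A3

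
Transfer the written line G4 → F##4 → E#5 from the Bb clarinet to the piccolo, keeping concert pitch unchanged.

F3 E#3 D#4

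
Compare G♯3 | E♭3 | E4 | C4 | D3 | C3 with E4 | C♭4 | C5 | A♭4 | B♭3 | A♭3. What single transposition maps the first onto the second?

From G#3 to E4 is 6 letter names — a sixth of some quality.
G#3 to E4 is 8 semitones, which makes it a minor sixth; the second version is higher, so the direction is up.
Checking another pair — C3 → Ab3 — gives the same interval.

up a minor sixth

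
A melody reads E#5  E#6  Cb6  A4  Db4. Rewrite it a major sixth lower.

G#4 G#5 Ebb5 C4 Fb3

A major sixth down from E#5 gives G#4.
A major sixth down from E#6 gives G#5.
Cb6: a sixth down reaches E, and 9 semitones makes it Ebb5.
A4 down a major sixth is C4.
Db4: a sixth down reaches F, and 9 semitones makes it Fb3.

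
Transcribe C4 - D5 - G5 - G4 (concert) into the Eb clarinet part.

A3 B4 E5 E4

Written C4 sounds as Eb4 on the Eb clarinet, so concert pitches are written a minor third down.
C4 → A3
D5 → B4
G5 → E5
G4 → E4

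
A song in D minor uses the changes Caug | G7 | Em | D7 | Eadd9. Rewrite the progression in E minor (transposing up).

D minor up to E minor is a major second; each chord root moves by that interval while the quality stays the same.
Caug: root C up a major second → D, giving Daug.
G7: root G up a major second → A, giving A7.
Em: root E up a major second → F#, giving F#m.
D7: root D up a major second → E, giving E7.
Eadd9: root E up a major second → F#, giving F#add9.

Daug A7 F#m E7 F#add9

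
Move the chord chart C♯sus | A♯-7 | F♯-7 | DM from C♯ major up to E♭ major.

Ebsus C-7 Ab-7 FbM

C♯ major up to E♭ major is a diminished third; each chord root moves by that interval while the quality stays the same.
C♯sus: root C♯ up a diminished third → Eb, giving Ebsus.
A♯-7: root A♯ up a diminished third → C, giving C-7.
F♯-7: root F♯ up a diminished third → Ab, giving Ab-7.
DM: root D up a diminished third → Fb, giving FbM.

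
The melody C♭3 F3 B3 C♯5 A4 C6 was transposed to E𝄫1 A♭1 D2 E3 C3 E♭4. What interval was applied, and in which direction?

Take the first pair: Cb3 → Ebb1. C to E spans 13 letter names, so the interval is some kind of thirteenth.
Ebb1 to Cb3 is 21 semitones, which makes it a major thirteenth; the second version is lower, so the direction is down.
Checking another pair — C6 → Eb4 — gives the same interval.

down a major thirteenth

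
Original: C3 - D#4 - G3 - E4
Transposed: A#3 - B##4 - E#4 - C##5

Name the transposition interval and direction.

Take the first pair: C3 → A#3. C to A spans 6 letter names, so the interval is some kind of sixth.
C3 to A#3 is 10 semitones, which makes it an augmented sixth; the second version is higher, so the direction is up.
Checking another pair — E4 → C##5 — gives the same interval.

up an augmented sixth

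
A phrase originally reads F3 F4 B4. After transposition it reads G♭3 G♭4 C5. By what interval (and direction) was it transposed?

up a minor second

Take the first pair: F3 → Gb3. F to G spans 2 letter names, so the interval is some kind of second.
F3 to Gb3 is 1 semitone, which makes it a minor second; the second version is higher, so the direction is up.
Checking another pair — B4 → C5 — gives the same interval.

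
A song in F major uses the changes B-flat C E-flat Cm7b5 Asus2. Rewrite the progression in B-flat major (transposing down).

Eb F Ab Fm7b5 Dsus2

F major down to B-flat major is a perfect fifth; each chord root moves by that interval while the quality stays the same.
B-flat: root B-flat down a perfect fifth → Eb, giving Eb.
C: root C down a perfect fifth → F, giving F.
E-flat: root E-flat down a perfect fifth → Ab, giving Ab.
Cm7b5: root C down a perfect fifth → F, giving Fm7b5.
Asus2: root A down a perfect fifth → D, giving Dsus2.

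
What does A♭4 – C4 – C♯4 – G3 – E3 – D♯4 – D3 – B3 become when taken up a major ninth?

Bb5 D5 D#5 A4 F#4 E#5 E4 C#5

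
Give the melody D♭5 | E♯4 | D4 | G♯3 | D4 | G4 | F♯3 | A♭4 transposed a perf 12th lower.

Gb3 A#2 G2 C#2 G2 C3 B1 Db3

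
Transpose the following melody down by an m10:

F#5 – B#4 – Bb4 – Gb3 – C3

F#5 → D#4
B#4 → G##3
Bb4 → G3
Gb3 → Eb2
C3 → A1

D#4 G##3 G3 Eb2 A1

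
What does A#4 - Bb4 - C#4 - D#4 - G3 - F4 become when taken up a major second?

A major second up from A#4 gives B#4.
Bb4: a second up reaches C, and 2 semitones makes it C5.
C#4: a second up reaches D, and 2 semitones makes it D#4.
D#4: a second up reaches E, and 2 semitones makes it E#4.
A major second up from G3 gives A3.
F4: a second up reaches G, and 2 semitones makes it G4.

B#4 C5 D#4 E#4 A3 G4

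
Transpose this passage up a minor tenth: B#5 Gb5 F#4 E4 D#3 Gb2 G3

D#7 Bbb6 A5 G5 F#4 Bbb3 Bb4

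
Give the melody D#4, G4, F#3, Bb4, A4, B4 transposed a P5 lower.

D#4 gives G#3
G4 gives C4
F#3 gives B2
Bb4 gives Eb4
A4 gives D4
B4 gives E4

G#3 C4 B2 Eb4 D4 E4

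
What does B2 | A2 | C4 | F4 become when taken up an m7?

A3 G3 Bb4 Eb5

B2 -> A3
A2 -> G3
C4 -> Bb4
F4 -> Eb5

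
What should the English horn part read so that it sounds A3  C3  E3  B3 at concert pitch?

E4 G3 B3 F#4

The English horn sounds a perfect fifth below written, so the written part must be a perfect fifth above concert — transpose each note up.
A3 -> E4
C3 -> G3
E3 -> B3
B3 -> F#4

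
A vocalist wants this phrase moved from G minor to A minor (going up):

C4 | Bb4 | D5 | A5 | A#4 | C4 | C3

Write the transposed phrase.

From G up to A is a major second; apply that to each pitch.
C4 -> D4
Bb4 -> C5
D5 -> E5
A5 -> B5
A#4 -> B#4
C4 -> D4
C3 -> D3

D4 C5 E5 B5 B#4 D4 D3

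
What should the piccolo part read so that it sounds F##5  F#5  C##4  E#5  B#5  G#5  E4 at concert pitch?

F##4 F#4 C##3 E#4 B#4 G#4 E3

The piccolo sounds a perfect octave above written, so the written part must be a perfect octave below concert — transpose each note down.
F##5 → F##4
F#5 → F#4
C##4 → C##3
E#5 → E#4
B#5 → B#4
G#5 → G#4
E4 → E3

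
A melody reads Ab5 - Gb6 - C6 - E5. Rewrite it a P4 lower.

Ab5 -> Eb5
Gb6 -> Db6
C6 -> G5
E5 -> B4

Eb5 Db6 G5 B4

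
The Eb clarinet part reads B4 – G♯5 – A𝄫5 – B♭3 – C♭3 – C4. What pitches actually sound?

D5 B5 Cbb6 Db4 Ebb3 Eb4

Written C4 on the Eb clarinet sounds as Eb4, a minor third higher; apply that shift to every note.
B4 → D5
G#5 → B5
Abb5 → Cbb6
Bb3 → Db4
Cb3 → Ebb3
C4 → Eb4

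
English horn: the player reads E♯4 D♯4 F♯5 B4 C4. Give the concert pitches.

The English horn sounds a perfect fifth below written, so transpose each written note down a perfect fifth.
E#4 → A#3
D#4 → G#3
F#5 → B4
B4 → E4
C4 → F3

A#3 G#3 B4 E4 F3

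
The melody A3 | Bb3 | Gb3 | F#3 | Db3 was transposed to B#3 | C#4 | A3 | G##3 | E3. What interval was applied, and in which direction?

up an augmented second

From A3 to B#3 is 2 letter names — a second of some quality.
A3 to B#3 is 3 semitones, which makes it an augmented second; the second version is higher, so the direction is up.
Checking another pair — Db3 → E3 — gives the same interval.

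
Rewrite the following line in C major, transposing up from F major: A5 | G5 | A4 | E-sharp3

E6 D6 E5 B#3

F major to C major up is a perfect fifth, so every note moves up by that interval.
A5 to E6
G5 to D6
A4 to E5
E#3 to B#3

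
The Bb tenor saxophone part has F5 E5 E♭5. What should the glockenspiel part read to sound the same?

Eb2 D2 Db2

First find concert pitch: the Bb tenor saxophone sounds a major ninth below written, so F5 E5 E♭5 sounds Eb4 D4 Db4.
Then write for glockenspiel: it sounds a perfect fifteenth above written, so the part must be a perfect fifteenth below concert.
Eb4 → Eb2
D4 → D2
Db4 → Db2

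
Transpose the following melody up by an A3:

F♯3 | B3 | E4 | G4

F#3 → A##3
B3 → D##4
E4 → G##4
G4 → B#4

A##3 D##4 G##4 B#4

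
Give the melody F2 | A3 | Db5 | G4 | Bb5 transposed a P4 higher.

Bb2 D4 Gb5 C5 Eb6

F2 gives Bb2
A3 gives D4
Db5 gives Gb5
G4 gives C5
Bb5 gives Eb6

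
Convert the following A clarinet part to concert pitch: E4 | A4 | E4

C#4 F#4 C#4

Written C4 on the A clarinet sounds as A3, a minor third lower; apply that shift to every note.
E4 to C#4
A4 to F#4
E4 to C#4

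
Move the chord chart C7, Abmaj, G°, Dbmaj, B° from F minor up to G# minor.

D#7 Bmaj A#° Emaj C##°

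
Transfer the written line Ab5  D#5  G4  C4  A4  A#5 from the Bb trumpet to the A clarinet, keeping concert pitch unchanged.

First find concert pitch: the Bb trumpet sounds a major second below written, so Ab5 D#5 G4 C4 A4 A#5 sounds Gb5 C#5 F4 Bb3 G4 G#5.
Then write for A clarinet: it sounds a minor third below written, so the part must be a minor third above concert.
Gb5 → Bbb5
C#5 → E5
F4 → Ab4
Bb3 → Db4
G4 → Bb4
G#5 → B5

Bbb5 E5 Ab4 Db4 Bb4 B5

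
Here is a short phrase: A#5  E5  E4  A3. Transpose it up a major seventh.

A major seventh up from A#5 gives G##6.
E5: a seventh up reaches D, and 11 semitones makes it D#6.
E4 up a major seventh is D#5.
A major seventh up from A3 gives G#4.

G##6 D#6 D#5 G#4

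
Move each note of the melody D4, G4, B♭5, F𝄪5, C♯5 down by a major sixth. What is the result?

F3 Bb3 Db5 A#4 E4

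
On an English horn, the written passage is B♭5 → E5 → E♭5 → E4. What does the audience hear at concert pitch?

Eb5 A4 Ab4 A3

The English horn sounds a perfect fifth below written, so transpose each written note down a perfect fifth.
Bb5 to Eb5
E5 to A4
Eb5 to Ab4
E4 to A3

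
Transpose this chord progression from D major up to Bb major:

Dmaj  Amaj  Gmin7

Bbmaj Fmaj Ebmin7

D major up to Bb major is a minor sixth; each chord root moves by that interval while the quality stays the same.
Dmaj: root D up a minor sixth → Bb, giving Bbmaj.
Amaj: root A up a minor sixth → F, giving Fmaj.
Gmin7: root G up a minor sixth → Eb, giving Ebmin7.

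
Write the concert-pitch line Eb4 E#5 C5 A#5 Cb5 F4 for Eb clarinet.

Written C4 sounds as Eb4 on the Eb clarinet, so concert pitches are written a minor third down.
Eb4 → C4
E#5 → C##5
C5 → A4
A#5 → F##5
Cb5 → Ab4
F4 → D4

C4 C##5 A4 F##5 Ab4 D4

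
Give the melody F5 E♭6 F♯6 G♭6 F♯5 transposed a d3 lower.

F5 -> D#5
Eb6 -> C#6
F#6 -> D##6
Gb6 -> E6
F#5 -> D##5

D#5 C#6 D##6 E6 D##5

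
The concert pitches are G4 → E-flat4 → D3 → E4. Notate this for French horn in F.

D5 Bb4 A3 B4

The French horn in F sounds a perfect fifth below written, so the written part must be a perfect fifth above concert — transpose each note up.
G4 gives D5
Eb4 gives Bb4
D3 gives A3
E4 gives B4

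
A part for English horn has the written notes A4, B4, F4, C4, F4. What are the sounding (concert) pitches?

The English horn sounds a perfect fifth below written, so transpose each written note down a perfect fifth.
A4 → D4
B4 → E4
F4 → Bb3
C4 → F3
F4 → Bb3

D4 E4 Bb3 F3 Bb3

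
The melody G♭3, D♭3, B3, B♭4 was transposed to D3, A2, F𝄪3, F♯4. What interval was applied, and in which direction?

down a diminished fourth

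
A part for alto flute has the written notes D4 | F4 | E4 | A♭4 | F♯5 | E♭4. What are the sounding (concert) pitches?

The alto flute sounds a perfect fourth below written, so transpose each written note down a perfect fourth.
D4 -> A3
F4 -> C4
E4 -> B3
Ab4 -> Eb4
F#5 -> C#5
Eb4 -> Bb3

A3 C4 B3 Eb4 C#5 Bb3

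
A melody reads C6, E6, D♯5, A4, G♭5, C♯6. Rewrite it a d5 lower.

C6 → F#5
E6 → A#5
D#5 → G##4
A4 → D#4
Gb5 → C5
C#6 → F##5

F#5 A#5 G##4 D#4 C5 F##5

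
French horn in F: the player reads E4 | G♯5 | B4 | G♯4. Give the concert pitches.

A3 C#5 E4 C#4

The French horn in F sounds a perfect fifth below written, so transpose each written note down a perfect fifth.
E4 -> A3
G#5 -> C#5
B4 -> E4
G#4 -> C#4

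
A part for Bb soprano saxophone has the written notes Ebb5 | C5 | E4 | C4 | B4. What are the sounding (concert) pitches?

Dbb5 Bb4 D4 Bb3 A4

The Bb soprano saxophone sounds a major second below written, so transpose each written note down a major second.
Ebb5 -> Dbb5
C5 -> Bb4
E4 -> D4
C4 -> Bb3
B4 -> A4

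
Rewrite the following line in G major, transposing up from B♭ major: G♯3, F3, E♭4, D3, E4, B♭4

E#4 D4 C5 B3 C#5 G5

From B♭ up to G is a major sixth; apply that to each pitch.
G#3 → E#4
F3 → D4
Eb4 → C5
D3 → B3
E4 → C#5
Bb4 → G5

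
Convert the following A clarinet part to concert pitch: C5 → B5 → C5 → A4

A4 G#5 A4 F#4

Written C4 on the A clarinet sounds as A3, a minor third lower; apply that shift to every note.
C5 gives A4
B5 gives G#5
C5 gives A4
A4 gives F#4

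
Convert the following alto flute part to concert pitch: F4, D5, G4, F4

The alto flute sounds a perfect fourth below written, so transpose each written note down a perfect fourth.
F4 -> C4
D5 -> A4
G4 -> D4
F4 -> C4

C4 A4 D4 C4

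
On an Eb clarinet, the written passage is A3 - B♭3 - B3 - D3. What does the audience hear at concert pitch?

Written C4 on the Eb clarinet sounds as Eb4, a minor third higher; apply that shift to every note.
A3 → C4
Bb3 → Db4
B3 → D4
D3 → F3

C4 Db4 D4 F3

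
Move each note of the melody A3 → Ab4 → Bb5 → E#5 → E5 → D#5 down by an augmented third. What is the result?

A3 becomes Fb3
Ab4 becomes Fbb4
Bb5 becomes Gbb5
E#5 becomes C5
E5 becomes Cb5
D#5 becomes Bb4

Fb3 Fbb4 Gbb5 C5 Cb5 Bb4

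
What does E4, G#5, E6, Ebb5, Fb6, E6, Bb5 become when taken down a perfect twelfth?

E4 to A2
G#5 to C#4
E6 to A4
Ebb5 to Abb3
Fb6 to Bbb4
E6 to A4
Bb5 to Eb4

A2 C#4 A4 Abb3 Bbb4 A4 Eb4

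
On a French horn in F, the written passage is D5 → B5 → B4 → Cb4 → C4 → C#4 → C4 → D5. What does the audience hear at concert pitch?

G4 E5 E4 Fb3 F3 F#3 F3 G4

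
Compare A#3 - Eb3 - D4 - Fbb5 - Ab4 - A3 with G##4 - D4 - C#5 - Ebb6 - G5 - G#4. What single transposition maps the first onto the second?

Take the first pair: A#3 → G##4. A to G spans 7 letter names, so the interval is some kind of seventh.
A#3 to G##4 is 11 semitones, which makes it a major seventh; the second version is higher, so the direction is up.
Checking another pair — A3 → G#4 — gives the same interval.

up a major seventh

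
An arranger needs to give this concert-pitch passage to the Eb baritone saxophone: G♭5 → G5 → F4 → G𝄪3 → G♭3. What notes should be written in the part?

Eb7 E7 D6 E##5 Eb5

Written C4 sounds as Eb2 on the Eb baritone saxophone, so concert pitches are written a major thirteenth up.
Gb5 -> Eb7
G5 -> E7
F4 -> D6
G##3 -> E##5
Gb3 -> Eb5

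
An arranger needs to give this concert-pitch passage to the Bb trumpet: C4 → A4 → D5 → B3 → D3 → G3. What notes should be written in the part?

The Bb trumpet sounds a major second below written, so the written part must be a major second above concert — transpose each note up.
C4 gives D4
A4 gives B4
D5 gives E5
B3 gives C#4
D3 gives E3
G3 gives A3

D4 B4 E5 C#4 E3 A3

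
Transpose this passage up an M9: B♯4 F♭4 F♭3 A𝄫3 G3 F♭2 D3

C##6 Gb5 Gb4 Bbb4 A4 Gb3 E4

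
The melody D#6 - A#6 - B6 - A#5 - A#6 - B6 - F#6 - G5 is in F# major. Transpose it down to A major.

F# major to A major down is a major sixth, so every note moves down by that interval.
D#6 becomes F#5
A#6 becomes C#6
B6 becomes D6
A#5 becomes C#5
A#6 becomes C#6
B6 becomes D6
F#6 becomes A5
G5 becomes Bb4

F#5 C#6 D6 C#5 C#6 D6 A5 Bb4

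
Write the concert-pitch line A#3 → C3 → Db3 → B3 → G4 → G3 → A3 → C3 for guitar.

Written C4 sounds as C3 on the guitar, so concert pitches are written a perfect octave up.
A#3 -> A#4
C3 -> C4
Db3 -> Db4
B3 -> B4
G4 -> G5
G3 -> G4
A3 -> A4
C3 -> C4

A#4 C4 Db4 B4 G5 G4 A4 C4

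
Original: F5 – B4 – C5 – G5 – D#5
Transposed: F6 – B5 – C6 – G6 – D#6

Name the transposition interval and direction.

From F5 to F6 is 8 letter names — an octave of some quality.
F5 to F6 is 12 semitones, which makes it a perfect octave; the second version is higher, so the direction is up.
Checking another pair — D#5 → D#6 — gives the same interval.

up a perfect octave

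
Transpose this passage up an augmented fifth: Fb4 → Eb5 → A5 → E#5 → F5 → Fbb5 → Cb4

Fb4 becomes C5
Eb5 becomes B5
A5 becomes E#6
E#5 becomes B##5
F5 becomes C#6
Fbb5 becomes Cb6
Cb4 becomes G4

C5 B5 E#6 B##5 C#6 Cb6 G4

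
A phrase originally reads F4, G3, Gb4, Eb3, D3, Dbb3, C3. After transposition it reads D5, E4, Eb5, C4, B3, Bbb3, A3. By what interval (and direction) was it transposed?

up a major sixth

Take the first pair: F4 → D5. F to D spans 6 letter names, so the interval is some kind of sixth.
F4 to D5 is 9 semitones, which makes it a major sixth; the second version is higher, so the direction is up.
Checking another pair — C3 → A3 — gives the same interval.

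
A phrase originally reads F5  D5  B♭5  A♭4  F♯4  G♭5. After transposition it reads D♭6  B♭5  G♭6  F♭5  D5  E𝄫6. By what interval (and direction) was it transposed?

up a minor sixth

Take the first pair: F5 → Db6. F to D spans 6 letter names, so the interval is some kind of sixth.
F5 to Db6 is 8 semitones, which makes it a minor sixth; the second version is higher, so the direction is up.
Checking another pair — Gb5 → Ebb6 — gives the same interval.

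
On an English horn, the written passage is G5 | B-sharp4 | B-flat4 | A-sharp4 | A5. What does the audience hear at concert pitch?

C5 E#4 Eb4 D#4 D5

The English horn sounds a perfect fifth below written, so transpose each written note down a perfect fifth.
G5 to C5
B#4 to E#4
Bb4 to Eb4
A#4 to D#4
A5 to D5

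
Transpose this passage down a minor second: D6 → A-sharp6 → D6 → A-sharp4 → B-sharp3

C#6 G##6 C#6 G##4 A##3

A minor second down from D6 gives C#6.
A#6 down a minor second is G##6.
D6 down a minor second is C#6.
A minor second down from A#4 gives G##4.
A minor second down from B#3 gives A##3.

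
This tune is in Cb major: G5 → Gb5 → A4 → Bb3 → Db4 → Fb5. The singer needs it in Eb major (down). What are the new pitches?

B4 Bb4 C#4 D3 F3 Ab4

From Cb down to Eb is a minor sixth; apply that to each pitch.
G5 to B4
Gb5 to Bb4
A4 to C#4
Bb3 to D3
Db4 to F3
Fb5 to Ab4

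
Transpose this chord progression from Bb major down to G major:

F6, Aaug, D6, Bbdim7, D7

D6 F#aug B6 Gdim7 B7

Bb major down to G major is a minor third; each chord root moves by that interval while the quality stays the same.
F6: root F down a minor third → D, giving D6.
Aaug: root A down a minor third → F#, giving F#aug.
D6: root D down a minor third → B, giving B6.
Bbdim7: root Bb down a minor third → G, giving Gdim7.
D7: root D down a minor third → B, giving B7.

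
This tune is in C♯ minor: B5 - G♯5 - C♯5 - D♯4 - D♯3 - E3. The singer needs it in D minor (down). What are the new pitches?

C♯ minor to D minor down is a major seventh, so every note moves down by that interval.
B5 becomes C5
G#5 becomes A4
C#5 becomes D4
D#4 becomes E3
D#3 becomes E2
E3 becomes F2

C5 A4 D4 E3 E2 F2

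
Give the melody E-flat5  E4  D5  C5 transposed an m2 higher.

Eb5 -> Fb5
E4 -> F4
D5 -> Eb5
C5 -> Db5

Fb5 F4 Eb5 Db5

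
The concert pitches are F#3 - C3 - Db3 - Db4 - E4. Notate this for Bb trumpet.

Written C4 sounds as Bb3 on the Bb trumpet, so concert pitches are written a major second up.
F#3 → G#3
C3 → D3
Db3 → Eb3
Db4 → Eb4
E4 → F#4

G#3 D3 Eb3 Eb4 F#4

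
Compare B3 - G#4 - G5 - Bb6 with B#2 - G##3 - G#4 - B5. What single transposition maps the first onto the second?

down a diminished octave

Take the first pair: B3 → B#2. B to B spans 8 letter names, so the interval is some kind of octave.
B#2 to B3 is 11 semitones, which makes it a diminished octave; the second version is lower, so the direction is down.
Checking another pair — Bb6 → B5 — gives the same interval.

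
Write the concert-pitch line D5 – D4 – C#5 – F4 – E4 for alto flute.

The alto flute sounds a perfect fourth below written, so the written part must be a perfect fourth above concert — transpose each note up.
D5 becomes G5
D4 becomes G4
C#5 becomes F#5
F4 becomes Bb4
E4 becomes A4

G5 G4 F#5 Bb4 A4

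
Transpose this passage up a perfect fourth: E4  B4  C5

A4 E5 F5

E4 up a perfect fourth is A4.
B4: a fourth up reaches E, and 5 semitones makes it E5.
C5: a fourth up reaches F, and 5 semitones makes it F5.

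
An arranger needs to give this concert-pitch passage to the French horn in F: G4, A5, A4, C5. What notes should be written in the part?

D5 E6 E5 G5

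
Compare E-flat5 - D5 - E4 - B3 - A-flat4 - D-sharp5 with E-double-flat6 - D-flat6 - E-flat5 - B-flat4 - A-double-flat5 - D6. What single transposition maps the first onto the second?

up a diminished octave

Take the first pair: Eb5 → Ebb6. E to E spans 8 letter names, so the interval is some kind of octave.
Eb5 to Ebb6 is 11 semitones, which makes it a diminished octave; the second version is higher, so the direction is up.
Checking another pair — D#5 → D6 — gives the same interval.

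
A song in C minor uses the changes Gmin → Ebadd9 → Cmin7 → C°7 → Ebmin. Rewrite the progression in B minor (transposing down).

F#min Dadd9 Bmin7 B°7 Dmin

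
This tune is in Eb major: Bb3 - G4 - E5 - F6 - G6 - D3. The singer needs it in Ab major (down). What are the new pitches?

From Eb down to Ab is a perfect fifth; apply that to each pitch.
Bb3 to Eb3
G4 to C4
E5 to A4
F6 to Bb5
G6 to C6
D3 to G2

Eb3 C4 A4 Bb5 C6 G2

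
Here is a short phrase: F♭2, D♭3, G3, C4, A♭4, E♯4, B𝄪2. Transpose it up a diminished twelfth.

Cbb4 Abb4 Db5 Gb5 Ebb6 B5 F##4

Fb2: a twelfth up reaches C, and 18 semitones makes it Cbb4.
A diminished twelfth up from Db3 gives Abb4.
G3: a twelfth up reaches D, and 18 semitones makes it Db5.
A diminished twelfth up from C4 gives Gb5.
Ab4: a twelfth up reaches E, and 18 semitones makes it Ebb6.
E#4: a twelfth up reaches B, and 18 semitones makes it B5.
B##2 up a diminished twelfth is F##4.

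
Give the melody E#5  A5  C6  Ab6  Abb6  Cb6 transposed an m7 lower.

F##4 B4 D5 Bb5 Bbb5 Db5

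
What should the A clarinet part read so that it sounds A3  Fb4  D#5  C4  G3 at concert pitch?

C4 Abb4 F#5 Eb4 Bb3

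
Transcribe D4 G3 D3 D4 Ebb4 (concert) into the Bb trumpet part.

E4 A3 E3 E4 Fb4

The Bb trumpet sounds a major second below written, so the written part must be a major second above concert — transpose each note up.
D4 becomes E4
G3 becomes A3
D3 becomes E3
D4 becomes E4
Ebb4 becomes Fb4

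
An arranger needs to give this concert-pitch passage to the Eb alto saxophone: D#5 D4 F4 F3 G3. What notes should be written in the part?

Written C4 sounds as Eb3 on the Eb alto saxophone, so concert pitches are written a major sixth up.
D#5 gives B#5
D4 gives B4
F4 gives D5
F3 gives D4
G3 gives E4

B#5 B4 D5 D4 E4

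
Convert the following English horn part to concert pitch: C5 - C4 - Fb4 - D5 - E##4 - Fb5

The English horn sounds a perfect fifth below written, so transpose each written note down a perfect fifth.
C5 becomes F4
C4 becomes F3
Fb4 becomes Bbb3
D5 becomes G4
E##4 becomes A##3
Fb5 becomes Bbb4

F4 F3 Bbb3 G4 A##3 Bbb4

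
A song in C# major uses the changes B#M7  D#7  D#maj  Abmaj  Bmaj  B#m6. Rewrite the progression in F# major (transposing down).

E#M7 G#7 G#maj Dbmaj Emaj E#m6

C# major down to F# major is a perfect fifth; each chord root moves by that interval while the quality stays the same.
B#M7: root B# down a perfect fifth → E#, giving E#M7.
D#7: root D# down a perfect fifth → G#, giving G#7.
D#maj: root D# down a perfect fifth → G#, giving G#maj.
Abmaj: root Ab down a perfect fifth → Db, giving Dbmaj.
Bmaj: root B down a perfect fifth → E, giving Emaj.
B#m6: root B# down a perfect fifth → E#, giving E#m6.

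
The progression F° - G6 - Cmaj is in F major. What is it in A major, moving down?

A° B6 Emaj

F major down to A major is a minor sixth; each chord root moves by that interval while the quality stays the same.
F°: root F down a minor sixth → A, giving A°.
G6: root G down a minor sixth → B, giving B6.
Cmaj: root C down a minor sixth → E, giving Emaj.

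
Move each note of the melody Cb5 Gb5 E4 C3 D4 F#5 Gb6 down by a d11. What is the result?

G3 D4 B#2 G#1 A#2 C##4 D5

Cb5 to G3
Gb5 to D4
E4 to B#2
C3 to G#1
D4 to A#2
F#5 to C##4
Gb6 to D5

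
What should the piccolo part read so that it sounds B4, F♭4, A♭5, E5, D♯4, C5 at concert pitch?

B3 Fb3 Ab4 E4 D#3 C4

The piccolo sounds a perfect octave above written, so the written part must be a perfect octave below concert — transpose each note down.
B4 → B3
Fb4 → Fb3
Ab5 → Ab4
E5 → E4
D#4 → D#3
C5 → C4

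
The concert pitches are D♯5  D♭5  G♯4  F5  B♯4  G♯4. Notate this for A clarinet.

F#5 Fb5 B4 Ab5 D#5 B4

The A clarinet sounds a minor third below written, so the written part must be a minor third above concert — transpose each note up.
D#5 gives F#5
Db5 gives Fb5
G#4 gives B4
F5 gives Ab5
B#4 gives D#5
G#4 gives B4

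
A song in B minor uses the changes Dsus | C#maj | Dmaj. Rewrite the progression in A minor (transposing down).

Csus Bmaj Cmaj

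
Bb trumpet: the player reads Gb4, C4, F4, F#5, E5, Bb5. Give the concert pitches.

Fb4 Bb3 Eb4 E5 D5 Ab5

Written C4 on the Bb trumpet sounds as Bb3, a major second lower; apply that shift to every note.
Gb4 gives Fb4
C4 gives Bb3
F4 gives Eb4
F#5 gives E5
E5 gives D5
Bb5 gives Ab5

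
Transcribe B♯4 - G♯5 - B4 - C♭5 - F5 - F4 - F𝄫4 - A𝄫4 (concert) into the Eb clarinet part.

Written C4 sounds as Eb4 on the Eb clarinet, so concert pitches are written a minor third down.
B#4 becomes G##4
G#5 becomes E#5
B4 becomes G#4
Cb5 becomes Ab4
F5 becomes D5
F4 becomes D4
Fbb4 becomes Dbb4
Abb4 becomes Fb4

G##4 E#5 G#4 Ab4 D5 D4 Dbb4 Fb4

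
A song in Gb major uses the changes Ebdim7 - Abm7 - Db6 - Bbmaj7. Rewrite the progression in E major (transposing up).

C#dim7 F#m7 B6 G#maj7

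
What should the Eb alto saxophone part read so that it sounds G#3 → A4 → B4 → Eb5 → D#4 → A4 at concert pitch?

Written C4 sounds as Eb3 on the Eb alto saxophone, so concert pitches are written a major sixth up.
G#3 becomes E#4
A4 becomes F#5
B4 becomes G#5
Eb5 becomes C6
D#4 becomes B#4
A4 becomes F#5

E#4 F#5 G#5 C6 B#4 F#5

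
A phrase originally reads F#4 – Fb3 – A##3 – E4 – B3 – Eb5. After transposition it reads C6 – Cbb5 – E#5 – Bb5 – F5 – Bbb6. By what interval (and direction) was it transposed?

From F#4 to C6 is 12 letter names — a twelfth of some quality.
F#4 to C6 is 18 semitones, which makes it a diminished twelfth; the second version is higher, so the direction is up.
Checking another pair — Eb5 → Bbb6 — gives the same interval.

up a diminished twelfth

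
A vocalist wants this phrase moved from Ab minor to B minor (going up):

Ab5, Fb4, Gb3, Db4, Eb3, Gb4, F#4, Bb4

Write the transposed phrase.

B5 G4 A3 E4 F#3 A4 G##4 C#5

From Ab up to B is an augmented second; apply that to each pitch.
Ab5 to B5
Fb4 to G4
Gb3 to A3
Db4 to E4
Eb3 to F#3
Gb4 to A4
F#4 to G##4
Bb4 to C#5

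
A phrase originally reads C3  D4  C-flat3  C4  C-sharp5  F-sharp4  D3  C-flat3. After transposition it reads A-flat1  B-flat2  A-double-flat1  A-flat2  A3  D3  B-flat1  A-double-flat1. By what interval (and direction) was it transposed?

down a major tenth

Take the first pair: C3 → Ab1. C to A spans 10 letter names, so the interval is some kind of tenth.
Ab1 to C3 is 16 semitones, which makes it a major tenth; the second version is lower, so the direction is down.
Checking another pair — Cb3 → Abb1 — gives the same interval.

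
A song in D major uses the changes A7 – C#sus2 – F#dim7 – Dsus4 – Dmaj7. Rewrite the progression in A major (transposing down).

E7 G#sus2 C#dim7 Asus4 Amaj7

D major down to A major is a perfect fourth; each chord root moves by that interval while the quality stays the same.
A7: root A down a perfect fourth → E, giving E7.
C#sus2: root C# down a perfect fourth → G#, giving G#sus2.
F#dim7: root F# down a perfect fourth → C#, giving C#dim7.
Dsus4: root D down a perfect fourth → A, giving Asus4.
Dmaj7: root D down a perfect fourth → A, giving Amaj7.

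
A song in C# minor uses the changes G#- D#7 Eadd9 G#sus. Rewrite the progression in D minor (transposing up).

A- E7 Fadd9 Asus

C# minor up to D minor is a minor second; each chord root moves by that interval while the quality stays the same.
G#-: root G# up a minor second → A, giving A-.
D#7: root D# up a minor second → E, giving E7.
Eadd9: root E up a minor second → F, giving Fadd9.
G#sus: root G# up a minor second → A, giving Asus.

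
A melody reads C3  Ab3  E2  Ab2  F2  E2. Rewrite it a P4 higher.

C3 → F3
Ab3 → Db4
E2 → A2
Ab2 → Db3
F2 → Bb2
E2 → A2

F3 Db4 A2 Db3 Bb2 A2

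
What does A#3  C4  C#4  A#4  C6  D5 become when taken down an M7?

B2 Db3 D3 B3 Db5 Eb4

A#3 down a major seventh is B2.
C4: a seventh down reaches D, and 11 semitones makes it Db3.
A major seventh down from C#4 gives D3.
A#4 down a major seventh is B3.
A major seventh down from C6 gives Db5.
A major seventh down from D5 gives Eb4.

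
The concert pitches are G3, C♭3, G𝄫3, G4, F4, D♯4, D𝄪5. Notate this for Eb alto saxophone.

E4 Ab3 Ebb4 E5 D5 B#4 B##5

Written C4 sounds as Eb3 on the Eb alto saxophone, so concert pitches are written a major sixth up.
G3 to E4
Cb3 to Ab3
Gbb3 to Ebb4
G4 to E5
F4 to D5
D#4 to B#4
D##5 to B##5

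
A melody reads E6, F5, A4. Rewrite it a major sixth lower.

G5 Ab4 C4

E6: a sixth down reaches G, and 9 semitones makes it G5.
F5: a sixth down reaches A, and 9 semitones makes it Ab4.
A4 down a major sixth is C4.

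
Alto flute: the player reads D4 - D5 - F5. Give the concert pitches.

A3 A4 C5

The alto flute sounds a perfect fourth below written, so transpose each written note down a perfect fourth.
D4 becomes A3
D5 becomes A4
F5 becomes C5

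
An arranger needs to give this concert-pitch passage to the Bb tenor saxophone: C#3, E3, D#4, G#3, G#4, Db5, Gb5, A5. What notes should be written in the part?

D#4 F#4 E#5 A#4 A#5 Eb6 Ab6 B6

The Bb tenor saxophone sounds a major ninth below written, so the written part must be a major ninth above concert — transpose each note up.
C#3 becomes D#4
E3 becomes F#4
D#4 becomes E#5
G#3 becomes A#4
G#4 becomes A#5
Db5 becomes Eb6
Gb5 becomes Ab6
A5 becomes B6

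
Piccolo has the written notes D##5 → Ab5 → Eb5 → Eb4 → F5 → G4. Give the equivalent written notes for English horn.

A##6 Eb7 Bb6 Bb5 C7 D6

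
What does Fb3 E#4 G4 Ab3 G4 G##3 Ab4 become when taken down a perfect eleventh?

Cb2 B#2 D3 Eb2 D3 D##2 Eb3

Fb3 down a perfect eleventh is Cb2.
A perfect eleventh down from E#4 gives B#2.
G4: an eleventh down reaches D, and 17 semitones makes it D3.
Ab3 down a perfect eleventh is Eb2.
G4 down a perfect eleventh is D3.
G##3: an eleventh down reaches D, and 17 semitones makes it D##2.
Ab4 down a perfect eleventh is Eb3.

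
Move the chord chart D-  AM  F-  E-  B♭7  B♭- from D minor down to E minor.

D minor down to E minor is a minor seventh; each chord root moves by that interval while the quality stays the same.
D-: root D down a minor seventh → E, giving E-.
AM: root A down a minor seventh → B, giving BM.
F-: root F down a minor seventh → G, giving G-.
E-: root E down a minor seventh → F#, giving F#-.
B♭7: root B♭ down a minor seventh → C, giving C7.
B♭-: root B♭ down a minor seventh → C, giving C-.

E- BM G- F#- C7 C-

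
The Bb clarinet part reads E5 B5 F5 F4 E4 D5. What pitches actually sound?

D5 A5 Eb5 Eb4 D4 C5

Written C4 on the Bb clarinet sounds as Bb3, a major second lower; apply that shift to every note.
E5 → D5
B5 → A5
F5 → Eb5
F4 → Eb4
E4 → D4
D5 → C5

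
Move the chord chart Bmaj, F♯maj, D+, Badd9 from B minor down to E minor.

Emaj Bmaj G+ Eadd9

B minor down to E minor is a perfect fifth; each chord root moves by that interval while the quality stays the same.
Bmaj: root B down a perfect fifth → E, giving Emaj.
F♯maj: root F♯ down a perfect fifth → B, giving Bmaj.
D+: root D down a perfect fifth → G, giving G+.
Badd9: root B down a perfect fifth → E, giving Eadd9.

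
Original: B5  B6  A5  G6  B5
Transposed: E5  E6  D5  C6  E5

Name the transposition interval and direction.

Take the first pair: B5 → E5. B to E spans 5 letter names, so the interval is some kind of fifth.
E5 to B5 is 7 semitones, which makes it a perfect fifth; the second version is lower, so the direction is down.
Checking another pair — B5 → E5 — gives the same interval.

down a perfect fifth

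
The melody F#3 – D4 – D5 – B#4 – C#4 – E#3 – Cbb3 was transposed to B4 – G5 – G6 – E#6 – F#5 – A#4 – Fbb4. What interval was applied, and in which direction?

up a perfect eleventh

From F#3 to B4 is 11 letter names — an eleventh of some quality.
F#3 to B4 is 17 semitones, which makes it a perfect eleventh; the second version is higher, so the direction is up.
Checking another pair — Cbb3 → Fbb4 — gives the same interval.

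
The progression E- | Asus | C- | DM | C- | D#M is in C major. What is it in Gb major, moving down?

Bb- Ebsus Gb- AbM Gb- AM

C major down to Gb major is an augmented fourth; each chord root moves by that interval while the quality stays the same.
E-: root E down an augmented fourth → Bb, giving Bb-.
Asus: root A down an augmented fourth → Eb, giving Ebsus.
C-: root C down an augmented fourth → Gb, giving Gb-.
DM: root D down an augmented fourth → Ab, giving AbM.
C-: root C down an augmented fourth → Gb, giving Gb-.
D#M: root D# down an augmented fourth → A, giving AM.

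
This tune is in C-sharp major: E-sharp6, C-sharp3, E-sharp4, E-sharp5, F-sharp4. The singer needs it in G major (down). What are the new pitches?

B5 G2 B3 B4 C4

From C-sharp down to G is an augmented fourth; apply that to each pitch.
E#6 -> B5
C#3 -> G2
E#4 -> B3
E#5 -> B4
F#4 -> C4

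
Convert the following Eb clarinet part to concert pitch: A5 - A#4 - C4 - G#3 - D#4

C6 C#5 Eb4 B3 F#4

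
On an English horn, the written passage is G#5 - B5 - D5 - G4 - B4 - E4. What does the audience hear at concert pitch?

Written C4 on the English horn sounds as F3, a perfect fifth lower; apply that shift to every note.
G#5 becomes C#5
B5 becomes E5
D5 becomes G4
G4 becomes C4
B4 becomes E4
E4 becomes A3

C#5 E5 G4 C4 E4 A3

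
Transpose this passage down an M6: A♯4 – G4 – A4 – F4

C#4 Bb3 C4 Ab3

A#4 -> C#4
G4 -> Bb3
A4 -> C4
F4 -> Ab3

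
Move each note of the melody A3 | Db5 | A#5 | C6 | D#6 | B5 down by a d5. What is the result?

A3 gives D#3
Db5 gives G4
A#5 gives D##5
C6 gives F#5
D#6 gives G##5
B5 gives E#5

D#3 G4 D##5 F#5 G##5 E#5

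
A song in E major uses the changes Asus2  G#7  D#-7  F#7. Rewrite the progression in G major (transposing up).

E major up to G major is a minor third; each chord root moves by that interval while the quality stays the same.
Asus2: root A up a minor third → C, giving Csus2.
G#7: root G# up a minor third → B, giving B7.
D#-7: root D# up a minor third → F#, giving F#-7.
F#7: root F# up a minor third → A, giving A7.

Csus2 B7 F#-7 A7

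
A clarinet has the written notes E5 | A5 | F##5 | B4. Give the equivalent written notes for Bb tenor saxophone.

D#6 G#6 E##6 A#5

First find concert pitch: the A clarinet sounds a minor third below written, so E5 A5 F##5 B4 sounds C#5 F#5 D##5 G#4.
Then write for Bb tenor saxophone: it sounds a major ninth below written, so the part must be a major ninth above concert.
C#5 → D#6
F#5 → G#6
D##5 → E##6
G#4 → A#5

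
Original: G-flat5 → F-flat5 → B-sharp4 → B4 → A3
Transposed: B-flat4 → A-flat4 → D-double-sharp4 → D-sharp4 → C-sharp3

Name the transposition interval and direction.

down a minor sixth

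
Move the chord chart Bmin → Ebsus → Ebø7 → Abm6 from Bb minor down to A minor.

Bb minor down to A minor is a minor second; each chord root moves by that interval while the quality stays the same.
Bmin: root B down a minor second → A#, giving A#min.
Ebsus: root Eb down a minor second → D, giving Dsus.
Ebø7: root Eb down a minor second → D, giving Dø7.
Abm6: root Ab down a minor second → G, giving Gm6.

A#min Dsus Dø7 Gm6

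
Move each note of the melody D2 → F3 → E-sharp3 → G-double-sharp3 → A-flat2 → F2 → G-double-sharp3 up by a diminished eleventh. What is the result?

D2 gives Gb3
F3 gives Bbb4
E#3 gives A4
G##3 gives C#5
Ab2 gives Dbb4
F2 gives Bbb3
G##3 gives C#5

Gb3 Bbb4 A4 C#5 Dbb4 Bbb3 C#5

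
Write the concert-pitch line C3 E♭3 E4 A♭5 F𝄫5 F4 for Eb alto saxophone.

A3 C4 C#5 F6 Dbb6 D5

The Eb alto saxophone sounds a major sixth below written, so the written part must be a major sixth above concert — transpose each note up.
C3 gives A3
Eb3 gives C4
E4 gives C#5
Ab5 gives F6
Fbb5 gives Dbb6
F4 gives D5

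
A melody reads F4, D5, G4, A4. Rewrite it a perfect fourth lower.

C4 A4 D4 E4

F4 to C4
D5 to A4
G4 to D4
A4 to E4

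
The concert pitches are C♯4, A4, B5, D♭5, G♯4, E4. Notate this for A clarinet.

Written C4 sounds as A3 on the A clarinet, so concert pitches are written a minor third up.
C#4 → E4
A4 → C5
B5 → D6
Db5 → Fb5
G#4 → B4
E4 → G4

E4 C5 D6 Fb5 B4 G4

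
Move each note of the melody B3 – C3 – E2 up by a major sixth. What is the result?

B3 to G#4
C3 to A3
E2 to C#3

G#4 A3 C#3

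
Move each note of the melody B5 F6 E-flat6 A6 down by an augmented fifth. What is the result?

B5 → Eb5
F6 → Bbb5
Eb6 → Abb5
A6 → Db6

Eb5 Bbb5 Abb5 Db6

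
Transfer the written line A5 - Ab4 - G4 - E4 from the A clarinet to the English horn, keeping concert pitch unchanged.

C#6 C5 B4 G#4

First find concert pitch: the A clarinet sounds a minor third below written, so A5 Ab4 G4 E4 sounds F#5 F4 E4 C#4.
Then write for English horn: it sounds a perfect fifth below written, so the part must be a perfect fifth above concert.
F#5 → C#6
F4 → C5
E4 → B4
C#4 → G#4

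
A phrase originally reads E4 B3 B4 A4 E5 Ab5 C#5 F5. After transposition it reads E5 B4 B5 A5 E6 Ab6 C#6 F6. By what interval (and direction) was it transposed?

up a perfect octave

From E4 to E5 is 8 letter names — an octave of some quality.
E4 to E5 is 12 semitones, which makes it a perfect octave; the second version is higher, so the direction is up.
Checking another pair — F5 → F6 — gives the same interval.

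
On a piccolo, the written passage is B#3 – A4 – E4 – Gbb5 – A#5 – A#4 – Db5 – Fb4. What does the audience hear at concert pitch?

B#4 A5 E5 Gbb6 A#6 A#5 Db6 Fb5

Written C4 on the piccolo sounds as C5, a perfect octave higher; apply that shift to every note.
B#3 -> B#4
A4 -> A5
E4 -> E5
Gbb5 -> Gbb6
A#5 -> A#6
A#4 -> A#5
Db5 -> Db6
Fb4 -> Fb5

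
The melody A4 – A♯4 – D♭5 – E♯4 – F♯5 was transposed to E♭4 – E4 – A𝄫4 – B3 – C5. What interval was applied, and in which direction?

down an augmented fourth

Take the first pair: A4 → Eb4. A to E spans 4 letter names, so the interval is some kind of fourth.
Eb4 to A4 is 6 semitones, which makes it an augmented fourth; the second version is lower, so the direction is down.
Checking another pair — F#5 → C5 — gives the same interval.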